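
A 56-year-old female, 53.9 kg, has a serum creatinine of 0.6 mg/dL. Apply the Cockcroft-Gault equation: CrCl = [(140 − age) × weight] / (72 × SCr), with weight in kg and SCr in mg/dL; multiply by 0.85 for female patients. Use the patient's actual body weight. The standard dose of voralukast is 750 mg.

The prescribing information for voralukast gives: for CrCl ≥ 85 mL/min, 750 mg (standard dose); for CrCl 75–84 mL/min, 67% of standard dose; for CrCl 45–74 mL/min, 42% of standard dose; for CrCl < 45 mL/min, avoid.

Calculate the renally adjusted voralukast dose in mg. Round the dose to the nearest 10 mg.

750 mg

CrCl = (140 − 56) × 53.9 / (72 × 0.6) × 0.85 = 4527.6 / 43.20 × 0.85 ≈ 89.1 mL/min
CrCl ≈ 89 mL/min → bracket ≥ 85 mL/min.
100% of 750 mg = 750 mg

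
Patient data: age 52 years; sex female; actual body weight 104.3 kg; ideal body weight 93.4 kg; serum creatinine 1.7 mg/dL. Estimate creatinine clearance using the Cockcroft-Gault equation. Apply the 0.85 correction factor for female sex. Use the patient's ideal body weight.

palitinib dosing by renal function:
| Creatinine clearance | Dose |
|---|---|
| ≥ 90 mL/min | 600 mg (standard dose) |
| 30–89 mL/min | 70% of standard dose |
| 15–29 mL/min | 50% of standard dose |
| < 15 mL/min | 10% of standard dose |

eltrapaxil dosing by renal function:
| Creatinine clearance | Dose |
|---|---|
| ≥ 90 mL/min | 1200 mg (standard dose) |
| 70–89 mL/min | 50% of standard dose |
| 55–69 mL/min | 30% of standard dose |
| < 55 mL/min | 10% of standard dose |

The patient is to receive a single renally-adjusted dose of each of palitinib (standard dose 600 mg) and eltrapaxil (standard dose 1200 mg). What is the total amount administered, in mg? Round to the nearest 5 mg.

780 mg

CrCl = (140 − 52) × 93.4 / (72 × 1.7) × 0.85 = 8219.2 / 122.40 × 0.85 ≈ 57.1 mL/min
CrCl ≈ 57 mL/min.
palitinib: 30–89 mL/min → 70% of 600 mg = 420 mg.
eltrapaxil: 55–69 mL/min → 30% of 1200 mg = 360 mg.
Total = 420 + 360 = 780 mg.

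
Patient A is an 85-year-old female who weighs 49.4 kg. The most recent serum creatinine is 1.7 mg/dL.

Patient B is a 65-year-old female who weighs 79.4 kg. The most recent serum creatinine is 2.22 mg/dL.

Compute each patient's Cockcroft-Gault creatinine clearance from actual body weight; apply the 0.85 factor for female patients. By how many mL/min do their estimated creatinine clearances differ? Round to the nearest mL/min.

13 mL/min

Patient A: CrCl = (140 − 85) × 49.4 / (72 × 1.7) × 0.85 = 2717.0 / 122.40 × 0.85 ≈ 18.9 mL/min
Patient B: CrCl = (140 − 65) × 79.4 / (72 × 2.22) × 0.85 = 5955.0 / 159.84 × 0.85 ≈ 31.7 mL/min
|18.9 − 31.7| = 12.8 mL/min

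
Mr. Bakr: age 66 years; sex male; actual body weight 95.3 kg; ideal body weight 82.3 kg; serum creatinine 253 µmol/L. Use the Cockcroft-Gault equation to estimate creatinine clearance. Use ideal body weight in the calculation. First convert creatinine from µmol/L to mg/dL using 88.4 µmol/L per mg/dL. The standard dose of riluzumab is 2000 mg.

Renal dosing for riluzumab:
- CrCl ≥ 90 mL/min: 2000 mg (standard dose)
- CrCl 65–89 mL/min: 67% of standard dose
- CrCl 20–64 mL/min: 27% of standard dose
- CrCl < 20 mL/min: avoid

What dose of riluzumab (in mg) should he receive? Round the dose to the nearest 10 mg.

540 mg

SCr = 253 / 88.4 = 2.862 mg/dL
CrCl = (140 − 66) × 82.3 / (72 × 2.862) = 6090.2 / 206.06 ≈ 29.6 mL/min
CrCl ≈ 30 mL/min → bracket 20–64 mL/min.
27% of 2000 mg = 540 mg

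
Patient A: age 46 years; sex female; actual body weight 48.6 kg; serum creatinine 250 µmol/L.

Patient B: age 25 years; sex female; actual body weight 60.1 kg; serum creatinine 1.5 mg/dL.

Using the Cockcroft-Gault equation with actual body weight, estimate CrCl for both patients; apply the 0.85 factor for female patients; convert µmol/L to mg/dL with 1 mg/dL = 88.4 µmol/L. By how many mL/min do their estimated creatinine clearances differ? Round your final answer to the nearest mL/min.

35 mL/min

Patient A: SCr = 250 / 88.4 = 2.828 mg/dL
Patient A: CrCl = (140 − 46) × 48.6 / (72 × 2.828) × 0.85 = 4568.4 / 203.62 × 0.85 ≈ 19.1 mL/min
Patient B: CrCl = (140 − 25) × 60.1 / (72 × 1.5) × 0.85 = 6911.5 / 108.00 × 0.85 ≈ 54.4 mL/min
|19.1 − 54.4| = 35.3 mL/min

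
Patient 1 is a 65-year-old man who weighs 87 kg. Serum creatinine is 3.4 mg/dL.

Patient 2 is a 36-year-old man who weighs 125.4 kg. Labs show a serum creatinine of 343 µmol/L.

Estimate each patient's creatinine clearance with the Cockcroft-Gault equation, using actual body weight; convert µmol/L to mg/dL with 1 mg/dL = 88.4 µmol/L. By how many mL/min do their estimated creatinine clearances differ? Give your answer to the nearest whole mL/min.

20 mL/min

Patient 1: CrCl = (140 − 65) × 87 / (72 × 3.4) = 6525.0 / 244.80 ≈ 26.7 mL/min
Patient 2: SCr = 343 / 88.4 = 3.88 mg/dL
Patient 2: CrCl = (140 − 36) × 125.4 / (72 × 3.88) = 13041.6 / 279.36 ≈ 46.7 mL/min
|26.7 − 46.7| = 20.0 mL/min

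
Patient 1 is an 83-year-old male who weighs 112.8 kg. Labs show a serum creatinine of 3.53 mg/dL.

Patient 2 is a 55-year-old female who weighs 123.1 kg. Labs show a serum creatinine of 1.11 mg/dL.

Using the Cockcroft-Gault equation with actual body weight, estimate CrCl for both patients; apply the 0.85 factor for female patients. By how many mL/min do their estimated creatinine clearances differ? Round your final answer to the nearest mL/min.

Patient 1: CrCl = (140 − 83) × 112.8 / (72 × 3.53) = 6429.6 / 254.16 ≈ 25.3 mL/min
Patient 2: CrCl = (140 − 55) × 123.1 / (72 × 1.11) × 0.85 = 10463.5 / 79.92 × 0.85 ≈ 111.3 mL/min
|25.3 − 111.3| = 86.0 mL/min

86 mL/min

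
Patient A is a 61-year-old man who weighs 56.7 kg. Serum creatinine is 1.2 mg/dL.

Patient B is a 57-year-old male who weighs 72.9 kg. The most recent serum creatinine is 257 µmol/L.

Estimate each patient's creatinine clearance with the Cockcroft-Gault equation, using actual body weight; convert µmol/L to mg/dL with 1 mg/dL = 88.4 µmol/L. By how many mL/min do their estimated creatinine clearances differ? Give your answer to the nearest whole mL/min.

Patient A: CrCl = (140 − 61) × 56.7 / (72 × 1.2) = 4479.3 / 86.40 ≈ 51.8 mL/min
Patient B: SCr = 257 / 88.4 = 2.907 mg/dL
Patient B: CrCl = (140 − 57) × 72.9 / (72 × 2.907) = 6050.7 / 209.30 ≈ 28.9 mL/min
|51.8 − 28.9| = 22.9 mL/min

23 mL/min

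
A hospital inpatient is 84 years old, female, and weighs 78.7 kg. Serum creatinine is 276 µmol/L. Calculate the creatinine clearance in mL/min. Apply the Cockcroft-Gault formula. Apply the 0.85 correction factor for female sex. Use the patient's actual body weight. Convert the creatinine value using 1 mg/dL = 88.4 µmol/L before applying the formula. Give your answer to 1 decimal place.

16.7 mL/min

SCr = 276 / 88.4 = 3.122 mg/dL
CrCl = (140 − 84) × 78.7 / (72 × 3.122) × 0.85 = 4407.2 / 224.78 × 0.85 ≈ 16.7 mL/min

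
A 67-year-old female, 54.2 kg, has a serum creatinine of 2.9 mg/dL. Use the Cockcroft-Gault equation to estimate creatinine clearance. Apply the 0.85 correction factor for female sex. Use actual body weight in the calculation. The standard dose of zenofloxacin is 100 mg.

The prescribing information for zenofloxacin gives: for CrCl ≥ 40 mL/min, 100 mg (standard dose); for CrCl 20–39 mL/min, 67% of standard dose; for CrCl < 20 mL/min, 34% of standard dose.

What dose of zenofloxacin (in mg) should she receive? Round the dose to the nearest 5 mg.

35 mg

CrCl = (140 − 67) × 54.2 / (72 × 2.9) × 0.85 = 3956.6 / 208.80 × 0.85 ≈ 16.1 mL/min
CrCl ≈ 16 mL/min → bracket < 20 mL/min.
34% of 100 mg = 34 mg → 35 mg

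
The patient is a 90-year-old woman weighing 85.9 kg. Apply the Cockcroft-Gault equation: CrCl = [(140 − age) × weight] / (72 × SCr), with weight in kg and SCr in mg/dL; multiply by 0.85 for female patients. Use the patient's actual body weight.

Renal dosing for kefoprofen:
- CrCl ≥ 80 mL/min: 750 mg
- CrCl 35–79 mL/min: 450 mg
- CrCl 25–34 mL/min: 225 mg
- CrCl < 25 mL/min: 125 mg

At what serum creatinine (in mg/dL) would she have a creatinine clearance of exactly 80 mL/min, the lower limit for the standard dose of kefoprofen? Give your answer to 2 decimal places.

Standard dose requires CrCl ≥ 80 mL/min.
Set (140 − 90) × 85.9 × 0.85 / (72 × SCr) = 80
SCr = (140 − 90) × 85.9 × 0.85 / (72 × 80) = 0.634 mg/dL

0.63 mg/dL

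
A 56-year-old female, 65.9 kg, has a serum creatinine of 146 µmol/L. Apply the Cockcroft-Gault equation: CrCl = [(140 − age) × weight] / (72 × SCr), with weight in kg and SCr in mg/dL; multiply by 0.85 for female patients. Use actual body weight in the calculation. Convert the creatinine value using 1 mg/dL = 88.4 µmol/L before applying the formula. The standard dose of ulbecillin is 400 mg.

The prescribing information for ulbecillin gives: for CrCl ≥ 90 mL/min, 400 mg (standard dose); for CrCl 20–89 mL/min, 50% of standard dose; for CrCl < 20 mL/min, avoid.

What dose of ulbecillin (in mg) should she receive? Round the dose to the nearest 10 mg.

200 mg

SCr = 146 / 88.4 = 1.652 mg/dL
CrCl = (140 − 56) × 65.9 / (72 × 1.652) × 0.85 = 5535.6 / 118.94 × 0.85 ≈ 39.6 mL/min
CrCl ≈ 40 mL/min → bracket 20–89 mL/min.
50% of 400 mg = 200 mg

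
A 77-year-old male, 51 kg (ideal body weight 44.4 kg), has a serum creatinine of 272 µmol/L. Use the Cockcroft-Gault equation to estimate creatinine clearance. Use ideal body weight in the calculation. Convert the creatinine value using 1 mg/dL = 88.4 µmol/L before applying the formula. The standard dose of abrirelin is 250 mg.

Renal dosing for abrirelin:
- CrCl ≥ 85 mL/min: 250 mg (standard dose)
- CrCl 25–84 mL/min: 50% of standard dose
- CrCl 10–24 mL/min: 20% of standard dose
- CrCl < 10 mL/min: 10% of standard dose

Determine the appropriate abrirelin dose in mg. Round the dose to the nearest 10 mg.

50 mg

SCr = 272 / 88.4 = 3.077 mg/dL
CrCl = (140 − 77) × 44.4 / (72 × 3.077) = 2797.2 / 221.54 ≈ 12.6 mL/min
CrCl ≈ 13 mL/min → bracket 10–24 mL/min.
20% of 250 mg = 50 mg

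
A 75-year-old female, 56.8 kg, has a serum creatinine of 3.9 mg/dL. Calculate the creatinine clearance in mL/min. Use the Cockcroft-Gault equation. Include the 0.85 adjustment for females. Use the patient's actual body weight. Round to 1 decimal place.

11.2 mL/min

CrCl = (140 − 75) × 56.8 / (72 × 3.9) × 0.85 = 3692.0 / 280.80 × 0.85 ≈ 11.2 mL/min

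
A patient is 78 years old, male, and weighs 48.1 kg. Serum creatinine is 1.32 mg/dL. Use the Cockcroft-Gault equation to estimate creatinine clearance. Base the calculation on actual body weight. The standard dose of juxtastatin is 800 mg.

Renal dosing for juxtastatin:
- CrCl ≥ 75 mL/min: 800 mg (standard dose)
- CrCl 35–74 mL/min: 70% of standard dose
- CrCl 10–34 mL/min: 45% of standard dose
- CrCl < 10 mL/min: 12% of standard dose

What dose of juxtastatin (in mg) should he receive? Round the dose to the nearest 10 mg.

CrCl = (140 − 78) × 48.1 / (72 × 1.32) = 2982.2 / 95.04 ≈ 31.4 mL/min
CrCl ≈ 31 mL/min → bracket 10–34 mL/min.
45% of 800 mg = 360 mg

360 mg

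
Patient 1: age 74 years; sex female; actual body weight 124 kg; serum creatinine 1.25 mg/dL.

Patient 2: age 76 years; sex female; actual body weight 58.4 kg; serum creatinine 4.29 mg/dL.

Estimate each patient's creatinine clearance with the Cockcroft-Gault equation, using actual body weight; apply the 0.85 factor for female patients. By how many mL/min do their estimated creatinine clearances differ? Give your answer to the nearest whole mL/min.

Patient 1: CrCl = (140 − 74) × 124 / (72 × 1.25) × 0.85 = 8184.0 / 90.00 × 0.85 ≈ 77.3 mL/min
Patient 2: CrCl = (140 − 76) × 58.4 / (72 × 4.29) × 0.85 = 3737.6 / 308.88 × 0.85 ≈ 10.3 mL/min
|77.3 − 10.3| = 67.0 mL/min

67 mL/min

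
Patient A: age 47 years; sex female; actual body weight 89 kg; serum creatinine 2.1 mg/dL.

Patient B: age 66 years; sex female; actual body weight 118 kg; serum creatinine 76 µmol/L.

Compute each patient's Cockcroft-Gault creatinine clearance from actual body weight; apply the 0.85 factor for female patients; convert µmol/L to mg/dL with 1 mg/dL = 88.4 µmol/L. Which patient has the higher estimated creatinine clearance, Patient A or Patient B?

Patient B

Patient A: CrCl = (140 − 47) × 89 / (72 × 2.1) × 0.85 = 8277.0 / 151.20 × 0.85 ≈ 46.5 mL/min
Patient B: SCr = 76 / 88.4 = 0.86 mg/dL
Patient B: CrCl = (140 − 66) × 118 / (72 × 0.86) × 0.85 = 8732.0 / 61.92 × 0.85 ≈ 119.9 mL/min
46.5 vs 119.9 mL/min → Patient B is higher.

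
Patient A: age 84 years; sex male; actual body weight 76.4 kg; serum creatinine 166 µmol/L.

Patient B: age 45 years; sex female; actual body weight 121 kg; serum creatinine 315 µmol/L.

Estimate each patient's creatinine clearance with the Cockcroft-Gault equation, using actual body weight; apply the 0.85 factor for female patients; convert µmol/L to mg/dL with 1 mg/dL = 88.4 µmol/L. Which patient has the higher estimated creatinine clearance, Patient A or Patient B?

Patient A: SCr = 166 / 88.4 = 1.878 mg/dL
Patient A: CrCl = (140 − 84) × 76.4 / (72 × 1.878) = 4278.4 / 135.22 ≈ 31.6 mL/min
Patient B: SCr = 315 / 88.4 = 3.563 mg/dL
Patient B: CrCl = (140 − 45) × 121 / (72 × 3.563) × 0.85 = 11495.0 / 256.54 × 0.85 ≈ 38.1 mL/min
31.6 vs 38.1 mL/min → Patient B is higher.

Patient B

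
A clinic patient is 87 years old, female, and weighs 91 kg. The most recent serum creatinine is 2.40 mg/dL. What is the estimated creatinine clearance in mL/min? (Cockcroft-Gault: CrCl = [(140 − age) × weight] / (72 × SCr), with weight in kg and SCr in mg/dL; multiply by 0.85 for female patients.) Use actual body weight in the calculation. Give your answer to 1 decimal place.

23.7 mL/min

CrCl = (140 − 87) × 91 / (72 × 2.4) × 0.85 = 4823.0 / 172.80 × 0.85 ≈ 23.7 mL/min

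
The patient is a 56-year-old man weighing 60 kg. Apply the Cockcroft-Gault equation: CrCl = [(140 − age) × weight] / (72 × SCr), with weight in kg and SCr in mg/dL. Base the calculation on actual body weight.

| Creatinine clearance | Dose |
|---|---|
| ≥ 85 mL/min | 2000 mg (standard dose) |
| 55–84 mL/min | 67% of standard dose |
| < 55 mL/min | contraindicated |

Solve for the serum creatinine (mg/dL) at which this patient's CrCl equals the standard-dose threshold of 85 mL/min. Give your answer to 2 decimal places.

0.82 mg/dL

Standard dose requires CrCl ≥ 85 mL/min.
Set (140 − 56) × 60 / (72 × SCr) = 85
SCr = (140 − 56) × 60 / (72 × 85) = 0.824 mg/dL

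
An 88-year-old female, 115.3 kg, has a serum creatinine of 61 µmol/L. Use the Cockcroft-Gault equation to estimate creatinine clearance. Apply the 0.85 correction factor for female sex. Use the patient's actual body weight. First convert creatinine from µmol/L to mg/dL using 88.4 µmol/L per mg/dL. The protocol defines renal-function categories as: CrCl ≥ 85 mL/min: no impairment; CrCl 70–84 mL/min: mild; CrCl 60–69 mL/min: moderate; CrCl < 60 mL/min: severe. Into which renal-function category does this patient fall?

no impairment

SCr = 61 / 88.4 = 0.69 mg/dL
CrCl = (140 − 88) × 115.3 / (72 × 0.69) × 0.85 = 5995.6 / 49.68 × 0.85 ≈ 102.6 mL/min
103 mL/min falls in the 'no impairment' range.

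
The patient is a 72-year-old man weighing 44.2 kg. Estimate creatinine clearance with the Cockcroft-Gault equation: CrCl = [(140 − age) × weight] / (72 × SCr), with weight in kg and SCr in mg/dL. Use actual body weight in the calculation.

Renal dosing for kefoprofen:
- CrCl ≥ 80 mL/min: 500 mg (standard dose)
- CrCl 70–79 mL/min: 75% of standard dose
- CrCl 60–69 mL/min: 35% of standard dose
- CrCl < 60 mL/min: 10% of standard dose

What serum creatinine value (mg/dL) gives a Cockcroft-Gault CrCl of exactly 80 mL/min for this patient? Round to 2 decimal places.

0.52 mg/dL

Standard dose requires CrCl ≥ 80 mL/min.
Set (140 − 72) × 44.2 / (72 × SCr) = 80
SCr = (140 − 72) × 44.2 / (72 × 80) = 0.522 mg/dL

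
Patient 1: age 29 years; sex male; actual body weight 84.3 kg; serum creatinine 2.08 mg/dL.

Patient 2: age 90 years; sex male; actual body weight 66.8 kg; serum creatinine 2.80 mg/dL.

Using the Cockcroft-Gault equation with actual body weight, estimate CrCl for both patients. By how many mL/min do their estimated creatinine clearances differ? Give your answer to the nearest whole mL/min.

46 mL/min

Patient 1: CrCl = (140 − 29) × 84.3 / (72 × 2.08) = 9357.3 / 149.76 ≈ 62.5 mL/min
Patient 2: CrCl = (140 − 90) × 66.8 / (72 × 2.8) = 3340.0 / 201.60 ≈ 16.6 mL/min
|62.5 − 16.6| = 45.9 mL/min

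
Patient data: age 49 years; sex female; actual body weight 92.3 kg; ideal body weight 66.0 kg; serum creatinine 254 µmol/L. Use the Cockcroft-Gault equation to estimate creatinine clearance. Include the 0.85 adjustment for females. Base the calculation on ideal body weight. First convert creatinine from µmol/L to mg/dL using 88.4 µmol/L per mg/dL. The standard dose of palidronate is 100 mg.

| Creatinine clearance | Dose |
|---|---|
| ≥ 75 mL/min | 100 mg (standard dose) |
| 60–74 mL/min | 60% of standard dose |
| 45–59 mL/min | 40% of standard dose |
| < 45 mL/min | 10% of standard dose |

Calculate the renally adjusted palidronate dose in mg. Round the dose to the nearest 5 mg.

10 mg

SCr = 254 / 88.4 = 2.873 mg/dL
CrCl = (140 − 49) × 66 / (72 × 2.873) × 0.85 = 6006.0 / 206.86 × 0.85 ≈ 24.7 mL/min
CrCl ≈ 25 mL/min → bracket < 45 mL/min.
10% of 100 mg = 10 mg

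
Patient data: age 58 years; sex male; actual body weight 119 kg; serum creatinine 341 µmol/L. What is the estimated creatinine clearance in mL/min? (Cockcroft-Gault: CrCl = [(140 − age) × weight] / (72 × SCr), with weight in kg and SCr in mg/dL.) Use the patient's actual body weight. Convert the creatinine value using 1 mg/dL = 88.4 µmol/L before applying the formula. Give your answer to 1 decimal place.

SCr = 341 / 88.4 = 3.857 mg/dL
CrCl = (140 − 58) × 119 / (72 × 3.857) = 9758.0 / 277.70 ≈ 35.1 mL/min

35.1 mL/min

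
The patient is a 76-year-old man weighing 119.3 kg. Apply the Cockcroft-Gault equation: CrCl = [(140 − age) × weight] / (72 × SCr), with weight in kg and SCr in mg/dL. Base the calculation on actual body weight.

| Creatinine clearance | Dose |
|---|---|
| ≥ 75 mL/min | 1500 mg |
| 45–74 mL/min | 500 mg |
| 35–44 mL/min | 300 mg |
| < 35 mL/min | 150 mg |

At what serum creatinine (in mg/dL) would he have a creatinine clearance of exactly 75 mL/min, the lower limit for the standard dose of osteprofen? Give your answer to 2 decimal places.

1.41 mg/dL

Standard dose requires CrCl ≥ 75 mL/min.
Set (140 − 76) × 119.3 / (72 × SCr) = 75
SCr = (140 − 76) × 119.3 / (72 × 75) = 1.414 mg/dL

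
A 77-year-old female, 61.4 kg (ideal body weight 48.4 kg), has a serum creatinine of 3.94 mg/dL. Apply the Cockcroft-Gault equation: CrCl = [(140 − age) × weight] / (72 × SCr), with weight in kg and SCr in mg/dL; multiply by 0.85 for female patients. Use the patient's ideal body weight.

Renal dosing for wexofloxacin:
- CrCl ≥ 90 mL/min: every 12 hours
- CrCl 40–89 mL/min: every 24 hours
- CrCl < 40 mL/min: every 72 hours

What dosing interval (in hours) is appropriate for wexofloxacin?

CrCl = (140 − 77) × 48.4 / (72 × 3.94) × 0.85 = 3049.2 / 283.68 × 0.85 ≈ 9.1 mL/min
CrCl ≈ 9 mL/min → bracket < 40 mL/min → every 72 hours.

every 72 hours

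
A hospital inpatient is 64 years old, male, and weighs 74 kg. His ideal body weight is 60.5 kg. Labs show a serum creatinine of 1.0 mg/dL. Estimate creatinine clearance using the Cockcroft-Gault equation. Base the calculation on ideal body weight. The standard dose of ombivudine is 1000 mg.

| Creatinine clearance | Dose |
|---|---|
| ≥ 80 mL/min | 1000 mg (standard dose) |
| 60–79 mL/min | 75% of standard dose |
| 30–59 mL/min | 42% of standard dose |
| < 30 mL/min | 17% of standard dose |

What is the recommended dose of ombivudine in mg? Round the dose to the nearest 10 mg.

750 mg

CrCl = (140 − 64) × 60.5 / (72 × 1) = 4598.0 / 72.00 ≈ 63.9 mL/min
CrCl ≈ 64 mL/min → bracket 60–79 mL/min.
75% of 1000 mg = 750 mg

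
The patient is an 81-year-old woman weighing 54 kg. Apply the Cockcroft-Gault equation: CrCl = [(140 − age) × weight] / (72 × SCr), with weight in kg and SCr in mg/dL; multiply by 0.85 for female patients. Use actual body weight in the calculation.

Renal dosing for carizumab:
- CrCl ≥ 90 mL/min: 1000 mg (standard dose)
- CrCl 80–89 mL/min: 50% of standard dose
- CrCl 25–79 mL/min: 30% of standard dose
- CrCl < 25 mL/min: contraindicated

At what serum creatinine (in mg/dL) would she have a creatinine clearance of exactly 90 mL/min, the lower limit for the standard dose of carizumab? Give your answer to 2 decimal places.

0.42 mg/dL

Standard dose requires CrCl ≥ 90 mL/min.
Set (140 − 81) × 54 × 0.85 / (72 × SCr) = 90
SCr = (140 − 81) × 54 × 0.85 / (72 × 90) = 0.418 mg/dL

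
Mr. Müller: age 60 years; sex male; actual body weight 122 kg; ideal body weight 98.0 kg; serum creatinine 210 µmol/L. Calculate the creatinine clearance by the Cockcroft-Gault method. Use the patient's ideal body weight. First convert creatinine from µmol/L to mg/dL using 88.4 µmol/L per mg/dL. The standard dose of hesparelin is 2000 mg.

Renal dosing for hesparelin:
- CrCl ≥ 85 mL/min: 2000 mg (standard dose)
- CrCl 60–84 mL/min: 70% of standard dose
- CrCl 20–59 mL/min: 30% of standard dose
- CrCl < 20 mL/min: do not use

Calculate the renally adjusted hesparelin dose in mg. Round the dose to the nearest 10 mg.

600 mg

SCr = 210 / 88.4 = 2.376 mg/dL
CrCl = (140 − 60) × 98 / (72 × 2.376) = 7840.0 / 171.07 ≈ 45.8 mL/min
CrCl ≈ 46 mL/min → bracket 20–59 mL/min.
30% of 2000 mg = 600 mg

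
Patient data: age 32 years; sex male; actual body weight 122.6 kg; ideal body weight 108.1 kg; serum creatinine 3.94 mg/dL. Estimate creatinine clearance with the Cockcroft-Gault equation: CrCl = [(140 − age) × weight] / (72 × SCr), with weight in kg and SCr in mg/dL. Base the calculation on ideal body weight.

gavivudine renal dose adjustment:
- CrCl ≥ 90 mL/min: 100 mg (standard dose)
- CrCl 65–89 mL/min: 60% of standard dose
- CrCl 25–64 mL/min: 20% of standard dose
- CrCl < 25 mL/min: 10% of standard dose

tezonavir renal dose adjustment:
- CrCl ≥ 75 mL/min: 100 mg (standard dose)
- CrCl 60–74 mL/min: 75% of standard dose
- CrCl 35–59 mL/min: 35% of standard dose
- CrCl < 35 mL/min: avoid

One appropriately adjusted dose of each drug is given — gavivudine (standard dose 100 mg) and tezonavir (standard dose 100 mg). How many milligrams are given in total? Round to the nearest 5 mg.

CrCl = (140 − 32) × 108.1 / (72 × 3.94) = 11674.8 / 283.68 ≈ 41.2 mL/min
CrCl ≈ 41 mL/min.
gavivudine: 25–64 mL/min → 20% of 100 mg = 20 mg.
tezonavir: 35–59 mL/min → 35% of 100 mg = 35 mg.
Total = 20 + 35 = 55 mg.

55 mg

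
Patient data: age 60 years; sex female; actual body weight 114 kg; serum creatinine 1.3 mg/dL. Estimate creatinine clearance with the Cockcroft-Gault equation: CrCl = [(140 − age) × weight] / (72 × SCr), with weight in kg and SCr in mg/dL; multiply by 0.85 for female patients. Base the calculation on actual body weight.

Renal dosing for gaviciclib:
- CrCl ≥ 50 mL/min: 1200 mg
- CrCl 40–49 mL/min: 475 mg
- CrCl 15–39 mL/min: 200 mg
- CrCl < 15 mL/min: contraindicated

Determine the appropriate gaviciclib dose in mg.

CrCl = (140 − 60) × 114 / (72 × 1.3) × 0.85 = 9120.0 / 93.60 × 0.85 ≈ 82.8 mL/min
CrCl ≈ 83 mL/min → bracket ≥ 50 mL/min.
Dose for this bracket: 1200 mg.

1200 mg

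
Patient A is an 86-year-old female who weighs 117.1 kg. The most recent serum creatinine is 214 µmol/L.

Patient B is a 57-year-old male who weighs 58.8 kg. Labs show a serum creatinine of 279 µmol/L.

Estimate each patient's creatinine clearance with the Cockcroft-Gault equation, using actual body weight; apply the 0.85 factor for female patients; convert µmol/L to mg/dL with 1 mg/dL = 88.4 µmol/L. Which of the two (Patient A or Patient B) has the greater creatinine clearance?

Patient A

Patient A: SCr = 214 / 88.4 = 2.421 mg/dL
Patient A: CrCl = (140 − 86) × 117.1 / (72 × 2.421) × 0.85 = 6323.4 / 174.31 × 0.85 ≈ 30.8 mL/min
Patient B: SCr = 279 / 88.4 = 3.156 mg/dL
Patient B: CrCl = (140 − 57) × 58.8 / (72 × 3.156) = 4880.4 / 227.23 ≈ 21.5 mL/min
30.8 vs 21.5 mL/min → Patient A is higher.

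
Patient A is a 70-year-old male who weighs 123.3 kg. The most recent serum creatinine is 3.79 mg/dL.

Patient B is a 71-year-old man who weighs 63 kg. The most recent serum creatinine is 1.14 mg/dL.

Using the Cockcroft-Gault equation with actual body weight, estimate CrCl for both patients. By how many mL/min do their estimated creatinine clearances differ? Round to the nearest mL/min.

Patient A: CrCl = (140 − 70) × 123.3 / (72 × 3.79) = 8631.0 / 272.88 ≈ 31.6 mL/min
Patient B: CrCl = (140 − 71) × 63 / (72 × 1.14) = 4347.0 / 82.08 ≈ 53.0 mL/min
|31.6 − 53.0| = 21.4 mL/min

21 mL/min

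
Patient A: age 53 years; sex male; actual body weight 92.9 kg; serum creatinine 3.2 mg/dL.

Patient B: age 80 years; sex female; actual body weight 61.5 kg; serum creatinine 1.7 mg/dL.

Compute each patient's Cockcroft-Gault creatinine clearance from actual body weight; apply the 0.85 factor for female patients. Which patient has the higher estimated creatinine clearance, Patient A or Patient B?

Patient A: CrCl = (140 − 53) × 92.9 / (72 × 3.2) = 8082.3 / 230.40 ≈ 35.1 mL/min
Patient B: CrCl = (140 − 80) × 61.5 / (72 × 1.7) × 0.85 = 3690.0 / 122.40 × 0.85 ≈ 25.6 mL/min
35.1 vs 25.6 mL/min → Patient A is higher.

Patient A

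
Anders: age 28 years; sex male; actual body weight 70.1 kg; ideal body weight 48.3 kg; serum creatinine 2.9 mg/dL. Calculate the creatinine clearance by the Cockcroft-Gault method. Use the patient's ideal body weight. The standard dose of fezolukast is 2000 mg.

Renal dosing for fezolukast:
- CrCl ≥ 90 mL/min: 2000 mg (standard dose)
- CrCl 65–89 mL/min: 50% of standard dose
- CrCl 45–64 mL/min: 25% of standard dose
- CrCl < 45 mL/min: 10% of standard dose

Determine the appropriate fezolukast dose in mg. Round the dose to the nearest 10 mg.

CrCl = (140 − 28) × 48.3 / (72 × 2.9) = 5409.6 / 208.80 ≈ 25.9 mL/min
CrCl ≈ 26 mL/min → bracket < 45 mL/min.
10% of 2000 mg = 200 mg

200 mg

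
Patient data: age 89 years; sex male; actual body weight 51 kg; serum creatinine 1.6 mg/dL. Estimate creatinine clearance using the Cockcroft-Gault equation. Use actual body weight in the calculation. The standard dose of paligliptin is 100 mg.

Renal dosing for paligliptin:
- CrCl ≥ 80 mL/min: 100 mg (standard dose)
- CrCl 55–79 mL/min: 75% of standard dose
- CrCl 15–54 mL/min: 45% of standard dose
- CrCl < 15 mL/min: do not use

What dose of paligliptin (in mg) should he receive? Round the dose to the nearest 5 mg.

45 mg

CrCl = (140 − 89) × 51 / (72 × 1.6) = 2601.0 / 115.20 ≈ 22.6 mL/min
CrCl ≈ 23 mL/min → bracket 15–54 mL/min.
45% of 100 mg = 45 mg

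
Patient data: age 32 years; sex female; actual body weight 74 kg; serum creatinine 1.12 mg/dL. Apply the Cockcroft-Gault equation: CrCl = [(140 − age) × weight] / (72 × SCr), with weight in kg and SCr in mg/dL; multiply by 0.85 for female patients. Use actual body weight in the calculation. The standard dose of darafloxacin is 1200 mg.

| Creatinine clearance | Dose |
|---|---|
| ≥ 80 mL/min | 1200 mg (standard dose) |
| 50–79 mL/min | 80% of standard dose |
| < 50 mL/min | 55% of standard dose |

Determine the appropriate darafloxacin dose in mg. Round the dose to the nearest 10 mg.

CrCl = (140 − 32) × 74 / (72 × 1.12) × 0.85 = 7992.0 / 80.64 × 0.85 ≈ 84.2 mL/min
CrCl ≈ 84 mL/min → bracket ≥ 80 mL/min.
100% of 1200 mg = 1200 mg

1200 mg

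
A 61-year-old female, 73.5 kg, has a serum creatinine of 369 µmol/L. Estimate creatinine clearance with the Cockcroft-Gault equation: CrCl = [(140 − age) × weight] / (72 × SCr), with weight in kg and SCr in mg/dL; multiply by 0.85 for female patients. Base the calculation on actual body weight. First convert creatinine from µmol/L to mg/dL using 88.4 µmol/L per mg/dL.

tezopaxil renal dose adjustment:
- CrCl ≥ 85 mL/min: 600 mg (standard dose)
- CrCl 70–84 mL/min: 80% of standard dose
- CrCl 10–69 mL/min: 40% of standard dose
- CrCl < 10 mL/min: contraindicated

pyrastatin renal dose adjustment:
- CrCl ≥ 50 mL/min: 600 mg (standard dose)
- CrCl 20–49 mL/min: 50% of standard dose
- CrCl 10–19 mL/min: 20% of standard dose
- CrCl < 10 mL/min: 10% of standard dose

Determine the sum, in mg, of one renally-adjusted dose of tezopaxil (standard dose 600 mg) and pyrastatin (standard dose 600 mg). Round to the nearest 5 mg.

360 mg

SCr = 369 / 88.4 = 4.174 mg/dL
CrCl = (140 − 61) × 73.5 / (72 × 4.174) × 0.85 = 5806.5 / 300.53 × 0.85 ≈ 16.4 mL/min
CrCl ≈ 16 mL/min.
tezopaxil: 10–69 mL/min → 40% of 600 mg = 240 mg.
pyrastatin: 10–19 mL/min → 20% of 600 mg = 120 mg.
Total = 240 + 120 = 360 mg.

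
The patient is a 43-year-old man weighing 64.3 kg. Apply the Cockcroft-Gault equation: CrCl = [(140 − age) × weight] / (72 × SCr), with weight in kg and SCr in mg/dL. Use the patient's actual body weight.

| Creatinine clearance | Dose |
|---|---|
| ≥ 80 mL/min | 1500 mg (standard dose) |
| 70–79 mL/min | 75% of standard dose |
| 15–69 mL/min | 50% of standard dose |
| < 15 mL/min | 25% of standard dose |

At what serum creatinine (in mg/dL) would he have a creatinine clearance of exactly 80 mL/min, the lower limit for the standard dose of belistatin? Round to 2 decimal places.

1.08 mg/dL

Standard dose requires CrCl ≥ 80 mL/min.
Set (140 − 43) × 64.3 / (72 × SCr) = 80
SCr = (140 − 43) × 64.3 / (72 × 80) = 1.083 mg/dL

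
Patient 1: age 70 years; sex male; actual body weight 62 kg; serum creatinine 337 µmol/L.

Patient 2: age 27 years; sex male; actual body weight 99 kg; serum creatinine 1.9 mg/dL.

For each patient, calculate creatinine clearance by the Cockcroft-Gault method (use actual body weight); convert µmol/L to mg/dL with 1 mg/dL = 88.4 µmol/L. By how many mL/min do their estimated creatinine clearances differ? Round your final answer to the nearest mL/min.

Patient 1: SCr = 337 / 88.4 = 3.812 mg/dL
Patient 1: CrCl = (140 − 70) × 62 / (72 × 3.812) = 4340.0 / 274.46 ≈ 15.8 mL/min
Patient 2: CrCl = (140 − 27) × 99 / (72 × 1.9) = 11187.0 / 136.80 ≈ 81.8 mL/min
|15.8 − 81.8| = 66.0 mL/min

66 mL/min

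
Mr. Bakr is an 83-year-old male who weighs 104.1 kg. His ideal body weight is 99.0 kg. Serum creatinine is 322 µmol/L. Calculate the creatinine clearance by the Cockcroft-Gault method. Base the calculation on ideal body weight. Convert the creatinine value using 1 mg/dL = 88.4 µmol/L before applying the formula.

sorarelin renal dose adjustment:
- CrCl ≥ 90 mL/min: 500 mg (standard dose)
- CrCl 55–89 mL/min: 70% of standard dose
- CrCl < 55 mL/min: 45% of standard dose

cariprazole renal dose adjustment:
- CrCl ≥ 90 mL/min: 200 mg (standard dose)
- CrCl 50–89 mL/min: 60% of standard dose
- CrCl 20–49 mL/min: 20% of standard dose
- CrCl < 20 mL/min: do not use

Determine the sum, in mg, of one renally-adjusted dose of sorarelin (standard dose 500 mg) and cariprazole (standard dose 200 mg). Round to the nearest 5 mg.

SCr = 322 / 88.4 = 3.643 mg/dL
CrCl = (140 − 83) × 99 / (72 × 3.643) = 5643.0 / 262.30 ≈ 21.5 mL/min
CrCl ≈ 22 mL/min.
sorarelin: < 55 mL/min → 45% of 500 mg = 225 mg.
cariprazole: 20–49 mL/min → 20% of 200 mg = 40 mg.
Total = 225 + 40 = 265 mg.

265 mg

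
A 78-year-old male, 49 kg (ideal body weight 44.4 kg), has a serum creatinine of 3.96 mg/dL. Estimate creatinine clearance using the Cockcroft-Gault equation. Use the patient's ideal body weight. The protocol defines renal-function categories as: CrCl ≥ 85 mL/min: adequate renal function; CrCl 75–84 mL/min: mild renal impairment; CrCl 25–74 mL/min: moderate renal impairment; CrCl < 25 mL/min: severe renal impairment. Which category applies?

severe renal impairment

CrCl = (140 − 78) × 44.4 / (72 × 3.96) = 2752.8 / 285.12 ≈ 9.7 mL/min
10 mL/min falls in the 'severe renal impairment' range.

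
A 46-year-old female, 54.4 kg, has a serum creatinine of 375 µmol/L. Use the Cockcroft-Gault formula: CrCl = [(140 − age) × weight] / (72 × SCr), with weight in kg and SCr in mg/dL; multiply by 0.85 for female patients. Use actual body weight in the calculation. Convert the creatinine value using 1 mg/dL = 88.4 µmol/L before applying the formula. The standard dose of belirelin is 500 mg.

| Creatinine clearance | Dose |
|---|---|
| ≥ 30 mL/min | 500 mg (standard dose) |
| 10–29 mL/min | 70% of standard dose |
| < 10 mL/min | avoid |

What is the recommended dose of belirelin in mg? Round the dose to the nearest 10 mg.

SCr = 375 / 88.4 = 4.242 mg/dL
CrCl = (140 − 46) × 54.4 / (72 × 4.242) × 0.85 = 5113.6 / 305.42 × 0.85 ≈ 14.2 mL/min
CrCl ≈ 14 mL/min → bracket 10–29 mL/min.
70% of 500 mg = 350 mg

350 mg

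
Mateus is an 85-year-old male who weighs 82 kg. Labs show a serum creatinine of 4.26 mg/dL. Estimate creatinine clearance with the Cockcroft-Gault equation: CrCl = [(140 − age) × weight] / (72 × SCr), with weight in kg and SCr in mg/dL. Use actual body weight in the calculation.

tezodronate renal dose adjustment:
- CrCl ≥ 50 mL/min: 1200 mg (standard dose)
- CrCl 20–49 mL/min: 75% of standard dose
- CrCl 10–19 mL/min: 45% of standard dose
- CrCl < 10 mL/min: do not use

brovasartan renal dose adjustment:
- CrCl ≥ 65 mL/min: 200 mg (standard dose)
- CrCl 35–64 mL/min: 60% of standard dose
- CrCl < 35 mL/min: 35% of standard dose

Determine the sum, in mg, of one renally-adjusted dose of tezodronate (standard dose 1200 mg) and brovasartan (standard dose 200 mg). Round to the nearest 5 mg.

CrCl = (140 − 85) × 82 / (72 × 4.26) = 4510.0 / 306.72 ≈ 14.7 mL/min
CrCl ≈ 15 mL/min.
tezodronate: 10–19 mL/min → 45% of 1200 mg = 540 mg.
brovasartan: < 35 mL/min → 35% of 200 mg = 70 mg.
Total = 540 + 70 = 610 mg.

610 mg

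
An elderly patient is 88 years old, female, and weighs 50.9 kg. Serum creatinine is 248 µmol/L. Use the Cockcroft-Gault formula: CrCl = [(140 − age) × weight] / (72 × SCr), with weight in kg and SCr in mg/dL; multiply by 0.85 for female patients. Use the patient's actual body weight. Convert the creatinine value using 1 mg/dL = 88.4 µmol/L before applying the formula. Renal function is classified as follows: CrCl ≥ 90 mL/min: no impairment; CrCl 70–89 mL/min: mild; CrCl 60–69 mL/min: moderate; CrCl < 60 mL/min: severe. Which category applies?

SCr = 248 / 88.4 = 2.805 mg/dL
CrCl = (140 − 88) × 50.9 / (72 × 2.805) × 0.85 = 2646.8 / 201.96 × 0.85 ≈ 11.1 mL/min
11 mL/min falls in the 'severe' range.

severe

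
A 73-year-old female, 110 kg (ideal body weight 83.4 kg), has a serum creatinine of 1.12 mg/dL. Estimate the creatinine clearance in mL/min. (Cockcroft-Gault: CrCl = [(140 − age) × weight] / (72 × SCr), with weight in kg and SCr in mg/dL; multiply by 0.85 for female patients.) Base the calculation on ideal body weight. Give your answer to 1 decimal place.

CrCl = (140 − 73) × 83.4 / (72 × 1.12) × 0.85 = 5587.8 / 80.64 × 0.85 ≈ 58.9 mL/min

58.9 mL/min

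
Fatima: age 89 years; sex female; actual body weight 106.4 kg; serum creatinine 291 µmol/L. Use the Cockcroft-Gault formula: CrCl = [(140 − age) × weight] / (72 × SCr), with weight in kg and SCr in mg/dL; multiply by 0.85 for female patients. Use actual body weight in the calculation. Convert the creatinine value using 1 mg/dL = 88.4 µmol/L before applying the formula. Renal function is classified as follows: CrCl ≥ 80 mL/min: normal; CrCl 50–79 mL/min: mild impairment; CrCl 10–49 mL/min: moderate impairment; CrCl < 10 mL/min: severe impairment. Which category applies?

SCr = 291 / 88.4 = 3.292 mg/dL
CrCl = (140 − 89) × 106.4 / (72 × 3.292) × 0.85 = 5426.4 / 237.02 × 0.85 ≈ 19.5 mL/min
19 mL/min falls in the 'moderate impairment' range.

moderate impairment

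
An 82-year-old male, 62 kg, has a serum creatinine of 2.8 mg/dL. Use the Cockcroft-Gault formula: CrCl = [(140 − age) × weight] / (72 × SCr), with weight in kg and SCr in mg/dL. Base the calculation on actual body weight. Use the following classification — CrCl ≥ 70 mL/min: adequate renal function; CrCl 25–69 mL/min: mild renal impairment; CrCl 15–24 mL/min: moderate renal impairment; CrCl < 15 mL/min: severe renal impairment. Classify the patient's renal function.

moderate renal impairment

CrCl = (140 − 82) × 62 / (72 × 2.8) = 3596.0 / 201.60 ≈ 17.8 mL/min
18 mL/min falls in the 'moderate renal impairment' range.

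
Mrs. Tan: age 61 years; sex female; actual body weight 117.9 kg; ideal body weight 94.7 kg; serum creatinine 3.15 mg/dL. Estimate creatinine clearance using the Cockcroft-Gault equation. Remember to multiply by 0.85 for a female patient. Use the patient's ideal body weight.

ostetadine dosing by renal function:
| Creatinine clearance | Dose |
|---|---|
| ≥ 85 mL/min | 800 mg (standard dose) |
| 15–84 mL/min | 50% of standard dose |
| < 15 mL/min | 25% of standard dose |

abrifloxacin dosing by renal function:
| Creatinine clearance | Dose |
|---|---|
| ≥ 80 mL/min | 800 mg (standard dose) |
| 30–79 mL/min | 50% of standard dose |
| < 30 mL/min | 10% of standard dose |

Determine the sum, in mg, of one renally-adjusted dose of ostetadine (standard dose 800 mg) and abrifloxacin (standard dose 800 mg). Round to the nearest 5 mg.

480 mg

CrCl = (140 − 61) × 94.7 / (72 × 3.15) × 0.85 = 7481.3 / 226.80 × 0.85 ≈ 28.0 mL/min
CrCl ≈ 28 mL/min.
ostetadine: 15–84 mL/min → 50% of 800 mg = 400 mg.
abrifloxacin: < 30 mL/min → 10% of 800 mg = 80 mg.
Total = 400 + 80 = 480 mg.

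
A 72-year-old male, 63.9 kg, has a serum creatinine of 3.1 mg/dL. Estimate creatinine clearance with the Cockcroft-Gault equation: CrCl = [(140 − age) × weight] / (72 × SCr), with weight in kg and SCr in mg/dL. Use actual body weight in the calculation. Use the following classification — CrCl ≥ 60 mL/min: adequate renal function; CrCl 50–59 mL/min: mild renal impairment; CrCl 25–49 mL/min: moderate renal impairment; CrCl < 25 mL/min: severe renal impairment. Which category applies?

CrCl = (140 − 72) × 63.9 / (72 × 3.1) = 4345.2 / 223.20 ≈ 19.5 mL/min
19 mL/min falls in the 'severe renal impairment' range.

severe renal impairment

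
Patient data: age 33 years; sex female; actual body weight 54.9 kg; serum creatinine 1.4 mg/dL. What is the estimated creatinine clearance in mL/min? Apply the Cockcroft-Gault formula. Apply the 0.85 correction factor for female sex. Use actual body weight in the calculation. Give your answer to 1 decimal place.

CrCl = (140 − 33) × 54.9 / (72 × 1.4) × 0.85 = 5874.3 / 100.80 × 0.85 ≈ 49.5 mL/min

49.5 mL/min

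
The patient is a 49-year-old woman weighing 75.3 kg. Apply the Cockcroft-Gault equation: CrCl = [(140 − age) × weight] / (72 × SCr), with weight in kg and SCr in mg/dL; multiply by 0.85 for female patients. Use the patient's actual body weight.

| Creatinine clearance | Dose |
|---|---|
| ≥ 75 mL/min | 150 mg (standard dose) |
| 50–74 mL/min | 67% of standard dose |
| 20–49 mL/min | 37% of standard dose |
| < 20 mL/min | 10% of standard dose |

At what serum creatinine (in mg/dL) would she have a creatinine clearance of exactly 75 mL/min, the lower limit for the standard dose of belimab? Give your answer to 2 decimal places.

Standard dose requires CrCl ≥ 75 mL/min.
Set (140 − 49) × 75.3 × 0.85 / (72 × SCr) = 75
SCr = (140 − 49) × 75.3 × 0.85 / (72 × 75) = 1.079 mg/dL

1.08 mg/dL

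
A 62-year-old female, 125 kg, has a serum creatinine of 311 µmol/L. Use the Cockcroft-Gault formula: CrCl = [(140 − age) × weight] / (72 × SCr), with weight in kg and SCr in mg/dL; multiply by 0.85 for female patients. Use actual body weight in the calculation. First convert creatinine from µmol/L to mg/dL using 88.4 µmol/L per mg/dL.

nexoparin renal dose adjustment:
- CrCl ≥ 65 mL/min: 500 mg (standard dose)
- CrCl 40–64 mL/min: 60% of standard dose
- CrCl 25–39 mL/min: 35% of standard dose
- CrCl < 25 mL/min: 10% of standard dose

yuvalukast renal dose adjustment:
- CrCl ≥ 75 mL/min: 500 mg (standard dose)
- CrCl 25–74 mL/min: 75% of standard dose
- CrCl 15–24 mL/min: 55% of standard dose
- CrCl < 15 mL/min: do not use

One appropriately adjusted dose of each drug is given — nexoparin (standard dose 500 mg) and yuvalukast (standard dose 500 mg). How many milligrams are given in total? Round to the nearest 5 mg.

SCr = 311 / 88.4 = 3.518 mg/dL
CrCl = (140 − 62) × 125 / (72 × 3.518) × 0.85 = 9750.0 / 253.30 × 0.85 ≈ 32.7 mL/min
CrCl ≈ 33 mL/min.
nexoparin: 25–39 mL/min → 35% of 500 mg = 175 mg.
yuvalukast: 25–74 mL/min → 75% of 500 mg = 375 mg.
Total = 175 + 375 = 550 mg.

550 mg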